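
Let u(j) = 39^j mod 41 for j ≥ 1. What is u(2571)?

2

We have u(1) = 39; u(2) = 4; u(3) = 33; u(4) = 16; u(5) = 9; u(6) = 23; u(7) = 36; u(8) = 10; u(9) = 21; u(10) = 40; u(11) = 2; u(12) = 37; u(13) = 8; u(14) = 25; u(15) = 32; u(16) = 18; u(17) = 5; u(18) = 31; u(19) = 20; u(20) = 1; u(21) = 39.
Since u(21) = u(1) = 39, the sequence is periodic with period 20.
(2571 - 1) mod 20 = 10, so u(2571) = u(11) = 2.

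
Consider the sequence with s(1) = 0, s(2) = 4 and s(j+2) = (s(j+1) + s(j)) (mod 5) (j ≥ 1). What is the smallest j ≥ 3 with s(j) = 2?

5

Computing terms: s(1) = 0,  s(2) = 4,  s(3) = 4,  s(4) = 3,  s(5) = 2,  s(6) = 0,  s(7) = 2,  s(8) = 2,  s(9) = 4,  s(10) = 1,  s(11) = 0,  s(12) = 1,  s(13) = 1,  s(14) = 2,  s(15) = 3,  s(16) = 0,  s(17) = 3,  s(18) = 3,  s(19) = 1,  s(20) = 4,  s(21) = 0,  s(22) = 4.
The sequence repeats with period 20.
The value 2 first appears (with j ≥ 3) at s(5).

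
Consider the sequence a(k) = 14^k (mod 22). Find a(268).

Listing terms: a(1) = 14, a(2) = 20, a(3) = 16, a(4) = 4, a(5) = 12, a(6) = 14.
The sequence repeats with period 5.
(268 - 1) mod 5 = 2, so a(268) = a(3) = 16.

16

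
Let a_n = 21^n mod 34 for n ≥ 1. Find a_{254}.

We have a_1 = 21, a_2 = 33, a_3 = 13, a_4 = 1, a_5 = 21.
Since a_5 = a_1 = 21, the sequence is periodic with period 4.
(254 - 1) mod 4 = 1, so a_{254} = a_2 = 33.

33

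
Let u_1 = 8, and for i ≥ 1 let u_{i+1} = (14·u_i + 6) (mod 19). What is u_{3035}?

17

u_1 = 8,  u_2 = 4,  u_3 = 5,  u_4 = 0,  u_5 = 6,  u_6 = 14,  u_7 = 12,  u_8 = 3,  u_9 = 10,  u_{10} = 13,  u_{11} = 17,  u_{12} = 16,  u_{13} = 2,  u_{14} = 15,  u_{15} = 7,  u_{16} = 9,  u_{17} = 18,  u_{18} = 11,  u_{19} = 8.
The sequence repeats with period 18.
(3035 - 1) mod 18 = 10, so u_{3035} = u_{11} = 17.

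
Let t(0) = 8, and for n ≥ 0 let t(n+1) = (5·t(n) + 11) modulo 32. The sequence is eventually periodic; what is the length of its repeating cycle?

Computing terms: t(0) = 8, t(1) = 19, t(2) = 10, t(3) = 29, t(4) = 28, t(5) = 23, t(6) = 30, t(7) = 1, t(8) = 16, t(9) = 27, t(10) = 18, t(11) = 5, t(12) = 4, t(13) = 31, t(14) = 6, t(15) = 9, t(16) = 24, t(17) = 3, t(18) = 26, t(19) = 13, t(20) = 12, t(21) = 7, t(22) = 14, t(23) = 17, t(24) = 0, t(25) = 11, t(26) = 2, t(27) = 21, t(28) = 20, t(29) = 15, t(30) = 22, t(31) = 25, t(32) = 8.
Since t(32) = t(0) = 8, the sequence is periodic with period 32.

32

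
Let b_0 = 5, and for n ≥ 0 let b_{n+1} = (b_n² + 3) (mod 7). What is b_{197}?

We have b_0 = 5, b_1 = 0, b_2 = 3, b_3 = 5.
Since b_3 = b_0 = 5, the sequence is periodic with period 3.
(197 - 0) mod 3 = 2, so b_{197} = b_2 = 3.

3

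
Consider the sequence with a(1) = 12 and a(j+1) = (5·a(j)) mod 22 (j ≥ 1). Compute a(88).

Listing terms: a(1) = 12,  a(2) = 16,  a(3) = 14,  a(4) = 4,  a(5) = 20,  a(6) = 12.
Since a(6) = a(1) = 12, the sequence is periodic with period 5.
(88 - 1) mod 5 = 2, so a(88) = a(3) = 14.

14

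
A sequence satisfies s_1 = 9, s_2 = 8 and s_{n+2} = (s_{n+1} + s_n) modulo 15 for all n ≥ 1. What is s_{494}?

10

Listing terms: s_1 = 9, s_2 = 8, s_3 = 2, s_4 = 10, s_5 = 12, s_6 = 7, s_7 = 4, s_8 = 11, s_9 = 0, s_{10} = 11, s_{11} = 11, s_{12} = 7, s_{13} = 3, s_{14} = 10, s_{15} = 13, s_{16} = 8, s_{17} = 6, s_{18} = 14, s_{19} = 5, s_{20} = 4, s_{21} = 9, s_{22} = 13, s_{23} = 7, s_{24} = 5, s_{25} = 12, s_{26} = 2, s_{27} = 14, s_{28} = 1, s_{29} = 0, s_{30} = 1, s_{31} = 1, s_{32} = 2, s_{33} = 3, s_{34} = 5, s_{35} = 8, s_{36} = 13, s_{37} = 6, s_{38} = 4, s_{39} = 10, s_{40} = 14, s_{41} = 9, s_{42} = 8.
The sequence repeats with period 40.
(494 - 1) mod 40 = 13, so s_{494} = s_{14} = 10.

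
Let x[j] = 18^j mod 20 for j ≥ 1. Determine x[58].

4

x[1] = 18, x[2] = 4, x[3] = 12, x[4] = 16, x[5] = 8, x[6] = 4.
Since x[6] = x[2] = 4, the sequence is eventually periodic: after a pre-period of length 1 it cycles with period 4.
For j ≥ 2, x[j] depends only on (j - 2) mod 4. (58 - 2) mod 4 = 0, so x[58] = x[2] = 4.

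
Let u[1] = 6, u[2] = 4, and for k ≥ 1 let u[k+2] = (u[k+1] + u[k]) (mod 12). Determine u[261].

6

Listing terms: u[1] = 6,  u[2] = 4,  u[3] = 10,  u[4] = 2,  u[5] = 0,  u[6] = 2,  u[7] = 2,  u[8] = 4,  u[9] = 6,  u[10] = 10,  u[11] = 4,  u[12] = 2,  u[13] = 6,  u[14] = 8,  u[15] = 2,  u[16] = 10,  u[17] = 0,  u[18] = 10,  u[19] = 10,  u[20] = 8,  u[21] = 6,  u[22] = 2,  u[23] = 8,  u[24] = 10,  u[25] = 6,  u[26] = 4.
The sequence repeats with period 24.
So u[261] = u[1 + ((261-1) mod 24)] = u[21] = 6.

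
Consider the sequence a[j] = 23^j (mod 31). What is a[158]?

16

Computing terms: a[1] = 23; a[2] = 2; a[3] = 15; a[4] = 4; a[5] = 30; a[6] = 8; a[7] = 29; a[8] = 16; a[9] = 27; a[10] = 1; a[11] = 23.
The sequence repeats with period 10.
So a[158] = a[1 + ((158-1) mod 10)] = a[8] = 16.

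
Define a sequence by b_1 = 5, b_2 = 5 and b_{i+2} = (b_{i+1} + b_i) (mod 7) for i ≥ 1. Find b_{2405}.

4

Computing terms: b_1 = 5,  b_2 = 5,  b_3 = 3,  b_4 = 1,  b_5 = 4,  b_6 = 5,  b_7 = 2,  b_8 = 0,  b_9 = 2,  b_{10} = 2,  b_{11} = 4,  b_{12} = 6,  b_{13} = 3,  b_{14} = 2,  b_{15} = 5,  b_{16} = 0,  b_{17} = 5,  b_{18} = 5.
The sequence repeats with period 16.
(2405 - 1) mod 16 = 4, so b_{2405} = b_5 = 4.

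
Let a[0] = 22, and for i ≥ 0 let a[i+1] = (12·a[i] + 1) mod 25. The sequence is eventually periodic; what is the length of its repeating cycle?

20

Computing terms: a[0] = 22, a[1] = 15, a[2] = 6, a[3] = 23, a[4] = 2, a[5] = 0, a[6] = 1, a[7] = 13, a[8] = 7, a[9] = 10, a[10] = 21, a[11] = 3, a[12] = 12, a[13] = 20, a[14] = 16, a[15] = 18, a[16] = 17, a[17] = 5, a[18] = 11, a[19] = 8, a[20] = 22.
Since a[20] = a[0] = 22, the sequence is periodic with period 20.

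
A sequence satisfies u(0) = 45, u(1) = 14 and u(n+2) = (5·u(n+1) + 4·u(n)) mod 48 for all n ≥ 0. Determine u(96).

42

u(0) = 45; u(1) = 14; u(2) = 10; u(3) = 10; u(4) = 42; u(5) = 10; u(6) = 26; u(7) = 26; u(8) = 42; u(9) = 26; u(10) = 10; u(11) = 10.
Since (u(10), u(11)) = (u(2), u(3)) = (10, 10) (two consecutive terms determine the rest), the sequence is eventually periodic: after a pre-period of length 2 it cycles with period 8.
For n ≥ 2, u(n) depends only on (n - 2) mod 8. (96 - 2) mod 8 = 6, so u(96) = u(8) = 42.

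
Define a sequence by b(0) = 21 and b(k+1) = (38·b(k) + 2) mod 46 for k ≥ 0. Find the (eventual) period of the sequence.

22

Computing terms: b(0) = 21,  b(1) = 18,  b(2) = 42,  b(3) = 34,  b(4) = 6,  b(5) = 0,  b(6) = 2,  b(7) = 32,  b(8) = 22,  b(9) = 10,  b(10) = 14,  b(11) = 28,  b(12) = 8,  b(13) = 30,  b(14) = 38,  b(15) = 20,  b(16) = 26,  b(17) = 24,  b(18) = 40,  b(19) = 4,  b(20) = 16,  b(21) = 12,  b(22) = 44,  b(23) = 18.
Since b(23) = b(1) = 18, the sequence is eventually periodic: after a pre-period of length 1 it cycles with period 22.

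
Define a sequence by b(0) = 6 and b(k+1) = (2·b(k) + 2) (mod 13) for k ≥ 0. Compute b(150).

3

Computing terms: b(0) = 6,  b(1) = 1,  b(2) = 4,  b(3) = 10,  b(4) = 9,  b(5) = 7,  b(6) = 3,  b(7) = 8,  b(8) = 5,  b(9) = 12,  b(10) = 0,  b(11) = 2,  b(12) = 6.
The sequence repeats with period 12.
(150 - 0) mod 12 = 6, so b(150) = b(6) = 3.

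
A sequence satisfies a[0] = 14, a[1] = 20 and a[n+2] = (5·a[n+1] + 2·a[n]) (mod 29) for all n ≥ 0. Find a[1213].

We have a[0] = 14, a[1] = 20, a[2] = 12, a[3] = 13, a[4] = 2, a[5] = 7, a[6] = 10, a[7] = 6, a[8] = 21, a[9] = 1, a[10] = 18, a[11] = 5, a[12] = 3, a[13] = 25, a[14] = 15, a[15] = 9, a[16] = 17, a[17] = 16, a[18] = 27, a[19] = 22, a[20] = 19, a[21] = 23, a[22] = 8, a[23] = 28, a[24] = 11, a[25] = 24, a[26] = 26, a[27] = 4, a[28] = 14, a[29] = 20.
The sequence repeats with period 28.
(1213 - 0) mod 28 = 9, so a[1213] = a[9] = 1.

1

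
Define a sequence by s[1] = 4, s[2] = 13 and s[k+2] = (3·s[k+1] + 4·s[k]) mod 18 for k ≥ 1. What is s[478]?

s[1] = 4,  s[2] = 13,  s[3] = 1,  s[4] = 1,  s[5] = 7,  s[6] = 7,  s[7] = 13,  s[8] = 13,  s[9] = 1.
Since (s[8], s[9]) = (s[2], s[3]) = (13, 1) (two consecutive terms determine the rest), the sequence is eventually periodic: after a pre-period of length 1 it cycles with period 6.
For k ≥ 2, s[k] depends only on (k - 2) mod 6. (478 - 2) mod 6 = 2, so s[478] = s[4] = 1.

1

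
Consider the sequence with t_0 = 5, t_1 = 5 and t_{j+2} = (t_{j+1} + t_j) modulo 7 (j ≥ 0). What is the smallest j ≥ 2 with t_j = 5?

Listing terms: t_0 = 5,  t_1 = 5,  t_2 = 3,  t_3 = 1,  t_4 = 4,  t_5 = 5,  t_6 = 2,  t_7 = 0,  t_8 = 2,  t_9 = 2,  t_{10} = 4,  t_{11} = 6,  t_{12} = 3,  t_{13} = 2,  t_{14} = 5,  t_{15} = 0,  t_{16} = 5,  t_{17} = 5.
Since (t_{16}, t_{17}) = (t_0, t_1) = (5, 5) (two consecutive terms determine the rest), the sequence is periodic with period 16.
The value 5 first appears (with j ≥ 2) at t_5.

5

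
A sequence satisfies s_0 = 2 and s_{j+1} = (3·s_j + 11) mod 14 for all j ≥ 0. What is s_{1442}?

6

We have s_0 = 2, s_1 = 3, s_2 = 6, s_3 = 1, s_4 = 0, s_5 = 11, s_6 = 2.
The sequence repeats with period 6.
(1442 - 0) mod 6 = 2, so s_{1442} = s_2 = 6.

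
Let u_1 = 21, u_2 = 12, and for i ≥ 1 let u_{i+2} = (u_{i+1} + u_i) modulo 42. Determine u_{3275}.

30

Computing terms: u_1 = 21, u_2 = 12, u_3 = 33, u_4 = 3, u_5 = 36, u_6 = 39, u_7 = 33, u_8 = 30, u_9 = 21, u_{10} = 9, u_{11} = 30, u_{12} = 39, u_{13} = 27, u_{14} = 24, u_{15} = 9, u_{16} = 33, u_{17} = 0, u_{18} = 33, u_{19} = 33, u_{20} = 24, u_{21} = 15, u_{22} = 39, u_{23} = 12, u_{24} = 9, u_{25} = 21, u_{26} = 30, u_{27} = 9, u_{28} = 39, u_{29} = 6, u_{30} = 3, u_{31} = 9, u_{32} = 12, u_{33} = 21, u_{34} = 33, u_{35} = 12, u_{36} = 3, u_{37} = 15, u_{38} = 18, u_{39} = 33, u_{40} = 9, u_{41} = 0, u_{42} = 9, u_{43} = 9, u_{44} = 18, u_{45} = 27, u_{46} = 3, u_{47} = 30, u_{48} = 33, u_{49} = 21, u_{50} = 12.
Since (u_{49}, u_{50}) = (u_1, u_2) = (21, 12) (two consecutive terms determine the rest), the sequence is periodic with period 48.
(3275 - 1) mod 48 = 10, so u_{3275} = u_{11} = 30.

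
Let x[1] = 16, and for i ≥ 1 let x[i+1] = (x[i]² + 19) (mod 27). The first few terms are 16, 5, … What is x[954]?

Listing terms: x[1] = 16, x[2] = 5, x[3] = 17, x[4] = 11, x[5] = 5.
Since x[5] = x[2] = 5, the sequence is eventually periodic: after a pre-period of length 1 it cycles with period 3.
For i ≥ 2, x[i] depends only on (i - 2) mod 3. (954 - 2) mod 3 = 1, so x[954] = x[3] = 17.

17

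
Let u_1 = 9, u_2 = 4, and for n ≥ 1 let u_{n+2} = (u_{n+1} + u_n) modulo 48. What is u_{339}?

u_1 = 9,  u_2 = 4,  u_3 = 13,  u_4 = 17,  u_5 = 30,  u_6 = 47,  u_7 = 29,  u_8 = 28,  u_9 = 9,  u_{10} = 37,  u_{11} = 46,  u_{12} = 35,  u_{13} = 33,  u_{14} = 20,  u_{15} = 5,  u_{16} = 25,  u_{17} = 30,  u_{18} = 7,  u_{19} = 37,  u_{20} = 44,  u_{21} = 33,  u_{22} = 29,  u_{23} = 14,  u_{24} = 43,  u_{25} = 9,  u_{26} = 4.
The sequence repeats with period 24.
(339 - 1) mod 24 = 2, so u_{339} = u_3 = 13.

13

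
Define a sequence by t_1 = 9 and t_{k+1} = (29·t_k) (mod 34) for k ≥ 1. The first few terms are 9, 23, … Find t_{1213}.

19

t_1 = 9; t_2 = 23; t_3 = 21; t_4 = 31; t_5 = 15; t_6 = 27; t_7 = 1; t_8 = 29; t_9 = 25; t_{10} = 11; t_{11} = 13; t_{12} = 3; t_{13} = 19; t_{14} = 7; t_{15} = 33; t_{16} = 5; t_{17} = 9.
The sequence repeats with period 16.
So t_{1213} = t_{1 + ((1213-1) mod 16)} = t_{13} = 19.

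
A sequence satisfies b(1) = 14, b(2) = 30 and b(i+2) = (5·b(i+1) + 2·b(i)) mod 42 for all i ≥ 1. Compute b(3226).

Listing terms: b(1) = 14, b(2) = 30, b(3) = 10, b(4) = 26, b(5) = 24, b(6) = 4, b(7) = 26, b(8) = 12, b(9) = 28, b(10) = 38, b(11) = 36, b(12) = 4, b(13) = 8, b(14) = 6, b(15) = 4, b(16) = 32, b(17) = 0, b(18) = 22, b(19) = 26, b(20) = 6, b(21) = 40, b(22) = 2, b(23) = 6, b(24) = 34, b(25) = 14, b(26) = 12, b(27) = 4, b(28) = 2, b(29) = 18, b(30) = 10, b(31) = 2, b(32) = 30, b(33) = 28, b(34) = 32, b(35) = 6, b(36) = 10, b(37) = 20, b(38) = 36, b(39) = 10, b(40) = 38, b(41) = 0, b(42) = 34, b(43) = 2, b(44) = 36, b(45) = 16, b(46) = 26, b(47) = 36, b(48) = 22, b(49) = 14, b(50) = 30.
The sequence repeats with period 48.
So b(3226) = b(1 + ((3226-1) mod 48)) = b(10) = 38.

38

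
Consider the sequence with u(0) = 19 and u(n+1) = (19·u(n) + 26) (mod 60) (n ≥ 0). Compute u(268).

u(0) = 19,  u(1) = 27,  u(2) = 59,  u(3) = 7,  u(4) = 39,  u(5) = 47,  u(6) = 19.
Since u(6) = u(0) = 19, the sequence is periodic with period 6.
So u(268) = u(0 + ((268-0) mod 6)) = u(4) = 39.

39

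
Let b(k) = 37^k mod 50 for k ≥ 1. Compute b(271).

b(1) = 37, b(2) = 19, b(3) = 3, b(4) = 11, b(5) = 7, b(6) = 9, b(7) = 33, b(8) = 21, b(9) = 27, b(10) = 49, b(11) = 13, b(12) = 31, b(13) = 47, b(14) = 39, b(15) = 43, b(16) = 41, b(17) = 17, b(18) = 29, b(19) = 23, b(20) = 1, b(21) = 37.
The sequence repeats with period 20.
So b(271) = b(1 + ((271-1) mod 20)) = b(11) = 13.

13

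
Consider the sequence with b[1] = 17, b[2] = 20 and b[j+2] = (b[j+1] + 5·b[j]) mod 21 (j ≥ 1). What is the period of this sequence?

Listing terms: b[1] = 17; b[2] = 20; b[3] = 0; b[4] = 16; b[5] = 16; b[6] = 12; b[7] = 8; b[8] = 5; b[9] = 3; b[10] = 7; b[11] = 1; b[12] = 15; b[13] = 20; b[14] = 11; b[15] = 6; b[16] = 19; b[17] = 7; b[18] = 18; b[19] = 11; b[20] = 17; b[21] = 9; b[22] = 10; b[23] = 13; b[24] = 0; b[25] = 2; b[26] = 2; b[27] = 12; b[28] = 1; b[29] = 19; b[30] = 3; b[31] = 14; b[32] = 8; b[33] = 15; b[34] = 13; b[35] = 4; b[36] = 6; b[37] = 5; b[38] = 14; b[39] = 18; b[40] = 4; b[41] = 10; b[42] = 9; b[43] = 17; b[44] = 20.
The sequence repeats with period 42.

42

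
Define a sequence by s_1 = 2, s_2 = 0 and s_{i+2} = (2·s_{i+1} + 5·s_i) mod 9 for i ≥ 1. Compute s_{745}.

2

s_1 = 2,  s_2 = 0,  s_3 = 1,  s_4 = 2,  s_5 = 0.
The sequence repeats with period 3.
(745 - 1) mod 3 = 0, so s_{745} = s_1 = 2.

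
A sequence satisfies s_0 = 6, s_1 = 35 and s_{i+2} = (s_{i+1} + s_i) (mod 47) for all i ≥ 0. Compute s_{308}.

24

Computing terms: s_0 = 6; s_1 = 35; s_2 = 41; s_3 = 29; s_4 = 23; s_5 = 5; s_6 = 28; s_7 = 33; s_8 = 14; s_9 = 0; s_{10} = 14; s_{11} = 14; s_{12} = 28; s_{13} = 42; s_{14} = 23; s_{15} = 18; s_{16} = 41; s_{17} = 12; s_{18} = 6; s_{19} = 18; s_{20} = 24; s_{21} = 42; s_{22} = 19; s_{23} = 14; s_{24} = 33; s_{25} = 0; s_{26} = 33; s_{27} = 33; s_{28} = 19; s_{29} = 5; s_{30} = 24; s_{31} = 29; s_{32} = 6; s_{33} = 35.
The sequence repeats with period 32.
(308 - 0) mod 32 = 20, so s_{308} = s_{20} = 24.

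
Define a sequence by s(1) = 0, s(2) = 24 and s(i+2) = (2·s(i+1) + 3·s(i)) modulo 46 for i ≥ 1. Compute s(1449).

Listing terms: s(1) = 0; s(2) = 24; s(3) = 2; s(4) = 30; s(5) = 20; s(6) = 38; s(7) = 44; s(8) = 18; s(9) = 30; s(10) = 22; s(11) = 42; s(12) = 12; s(13) = 12; s(14) = 14; s(15) = 18; s(16) = 32; s(17) = 26; s(18) = 10; s(19) = 6; s(20) = 42; s(21) = 10; s(22) = 8; s(23) = 0; s(24) = 24.
The sequence repeats with period 22.
(1449 - 1) mod 22 = 18, so s(1449) = s(19) = 6.

6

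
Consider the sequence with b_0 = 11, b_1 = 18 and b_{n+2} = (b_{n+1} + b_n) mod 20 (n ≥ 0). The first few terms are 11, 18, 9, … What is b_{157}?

18

We have b_0 = 11, b_1 = 18, b_2 = 9, b_3 = 7, b_4 = 16, b_5 = 3, b_6 = 19, b_7 = 2, b_8 = 1, b_9 = 3, b_{10} = 4, b_{11} = 7, b_{12} = 11, b_{13} = 18.
The sequence repeats with period 12.
So b_{157} = b_{0 + ((157-0) mod 12)} = b_1 = 18.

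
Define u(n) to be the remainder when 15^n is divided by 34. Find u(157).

u(0) = 1,  u(1) = 15,  u(2) = 21,  u(3) = 9,  u(4) = 33,  u(5) = 19,  u(6) = 13,  u(7) = 25,  u(8) = 1.
Since u(8) = u(0) = 1, the sequence is periodic with period 8.
(157 - 0) mod 8 = 5, so u(157) = u(5) = 19.

19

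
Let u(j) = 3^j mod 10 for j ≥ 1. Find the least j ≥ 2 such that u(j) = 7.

We have u(1) = 3; u(2) = 9; u(3) = 7; u(4) = 1; u(5) = 3.
The sequence repeats with period 4.
The value 7 first appears (with j ≥ 2) at u(3).

3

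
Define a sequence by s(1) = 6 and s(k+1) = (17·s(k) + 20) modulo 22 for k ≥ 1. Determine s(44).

Listing terms: s(1) = 6; s(2) = 12; s(3) = 4; s(4) = 0; s(5) = 20; s(6) = 8; s(7) = 2; s(8) = 10; s(9) = 14; s(10) = 16; s(11) = 6.
The sequence repeats with period 10.
(44 - 1) mod 10 = 3, so s(44) = s(4) = 0.

0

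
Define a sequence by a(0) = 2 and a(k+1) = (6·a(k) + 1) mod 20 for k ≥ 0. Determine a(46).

Listing terms: a(0) = 2, a(1) = 13, a(2) = 19, a(3) = 15, a(4) = 11, a(5) = 7, a(6) = 3, a(7) = 19.
Since a(7) = a(2) = 19, the sequence is eventually periodic: after a pre-period of length 2 it cycles with period 5.
For k ≥ 2, a(k) depends only on (k - 2) mod 5. (46 - 2) mod 5 = 4, so a(46) = a(6) = 3.

3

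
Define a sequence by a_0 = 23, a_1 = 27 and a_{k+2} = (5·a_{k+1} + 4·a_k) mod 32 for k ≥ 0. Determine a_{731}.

Computing terms: a_0 = 23,  a_1 = 27,  a_2 = 3,  a_3 = 27,  a_4 = 19,  a_5 = 11,  a_6 = 3,  a_7 = 27.
Since (a_6, a_7) = (a_2, a_3) = (3, 27) (two consecutive terms determine the rest), the sequence is eventually periodic: after a pre-period of length 2 it cycles with period 4.
For k ≥ 2, a_k depends only on (k - 2) mod 4. (731 - 2) mod 4 = 1, so a_{731} = a_3 = 27.

27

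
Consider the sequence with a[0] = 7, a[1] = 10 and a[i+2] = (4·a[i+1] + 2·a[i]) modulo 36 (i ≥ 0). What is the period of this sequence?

a[0] = 7; a[1] = 10; a[2] = 18; a[3] = 20; a[4] = 8; a[5] = 0; a[6] = 16; a[7] = 28; a[8] = 0; a[9] = 20; a[10] = 8.
Since (a[9], a[10]) = (a[3], a[4]) = (20, 8) (two consecutive terms determine the rest), the sequence is eventually periodic: after a pre-period of length 3 it cycles with period 6.

6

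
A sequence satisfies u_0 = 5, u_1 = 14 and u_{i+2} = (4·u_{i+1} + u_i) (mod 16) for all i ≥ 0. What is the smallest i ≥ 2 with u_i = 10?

7

Computing terms: u_0 = 5; u_1 = 14; u_2 = 13; u_3 = 2; u_4 = 5; u_5 = 6; u_6 = 13; u_7 = 10; u_8 = 5; u_9 = 14.
Since (u_8, u_9) = (u_0, u_1) = (5, 14) (two consecutive terms determine the rest), the sequence is periodic with period 8.
The value 10 first appears (with i ≥ 2) at u_7.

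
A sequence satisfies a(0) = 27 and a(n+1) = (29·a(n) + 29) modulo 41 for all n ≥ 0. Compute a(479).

Listing terms: a(0) = 27, a(1) = 33, a(2) = 2, a(3) = 5, a(4) = 10, a(5) = 32, a(6) = 14, a(7) = 25, a(8) = 16, a(9) = 1, a(10) = 17, a(11) = 30, a(12) = 38, a(13) = 24, a(14) = 28, a(15) = 21, a(16) = 23, a(17) = 40, a(18) = 0, a(19) = 29, a(20) = 9, a(21) = 3, a(22) = 34, a(23) = 31, a(24) = 26, a(25) = 4, a(26) = 22, a(27) = 11, a(28) = 20, a(29) = 35, a(30) = 19, a(31) = 6, a(32) = 39, a(33) = 12, a(34) = 8, a(35) = 15, a(36) = 13, a(37) = 37, a(38) = 36, a(39) = 7, a(40) = 27.
The sequence repeats with period 40.
So a(479) = a(0 + ((479-0) mod 40)) = a(39) = 7.

7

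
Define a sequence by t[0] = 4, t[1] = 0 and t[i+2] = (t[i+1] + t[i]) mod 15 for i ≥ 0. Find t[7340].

14

Listing terms: t[0] = 4,  t[1] = 0,  t[2] = 4,  t[3] = 4,  t[4] = 8,  t[5] = 12,  t[6] = 5,  t[7] = 2,  t[8] = 7,  t[9] = 9,  t[10] = 1,  t[11] = 10,  t[12] = 11,  t[13] = 6,  t[14] = 2,  t[15] = 8,  t[16] = 10,  t[17] = 3,  t[18] = 13,  t[19] = 1,  t[20] = 14,  t[21] = 0,  t[22] = 14,  t[23] = 14,  t[24] = 13,  t[25] = 12,  t[26] = 10,  t[27] = 7,  t[28] = 2,  t[29] = 9,  t[30] = 11,  t[31] = 5,  t[32] = 1,  t[33] = 6,  t[34] = 7,  t[35] = 13,  t[36] = 5,  t[37] = 3,  t[38] = 8,  t[39] = 11,  t[40] = 4,  t[41] = 0.
The sequence repeats with period 40.
(7340 - 0) mod 40 = 20, so t[7340] = t[20] = 14.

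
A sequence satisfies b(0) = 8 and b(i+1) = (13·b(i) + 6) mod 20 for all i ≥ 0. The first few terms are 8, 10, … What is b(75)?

14

b(0) = 8,  b(1) = 10,  b(2) = 16,  b(3) = 14,  b(4) = 8.
Since b(4) = b(0) = 8, the sequence is periodic with period 4.
(75 - 0) mod 4 = 3, so b(75) = b(3) = 14.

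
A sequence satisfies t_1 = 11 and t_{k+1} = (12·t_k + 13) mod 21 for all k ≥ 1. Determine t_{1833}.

We have t_1 = 11, t_2 = 19, t_3 = 10, t_4 = 7, t_5 = 13, t_6 = 1, t_7 = 4, t_8 = 19.
Since t_8 = t_2 = 19, the sequence is eventually periodic: after a pre-period of length 1 it cycles with period 6.
For k ≥ 2, t_k depends only on (k - 2) mod 6. (1833 - 2) mod 6 = 1, so t_{1833} = t_3 = 10.

10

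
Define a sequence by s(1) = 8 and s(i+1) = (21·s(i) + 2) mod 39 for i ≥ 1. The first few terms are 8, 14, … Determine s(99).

s(1) = 8, s(2) = 14, s(3) = 23, s(4) = 17, s(5) = 8.
The sequence repeats with period 4.
(99 - 1) mod 4 = 2, so s(99) = s(3) = 23.

23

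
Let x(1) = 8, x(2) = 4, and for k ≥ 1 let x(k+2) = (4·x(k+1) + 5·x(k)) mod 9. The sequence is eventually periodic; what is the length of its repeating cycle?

Listing terms: x(1) = 8, x(2) = 4, x(3) = 2, x(4) = 1, x(5) = 5, x(6) = 7, x(7) = 8, x(8) = 4.
The sequence repeats with period 6.

6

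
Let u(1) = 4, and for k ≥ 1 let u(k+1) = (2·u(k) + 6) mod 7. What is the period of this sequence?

3

Listing terms: u(1) = 4, u(2) = 0, u(3) = 6, u(4) = 4.
Since u(4) = u(1) = 4, the sequence is periodic with period 3.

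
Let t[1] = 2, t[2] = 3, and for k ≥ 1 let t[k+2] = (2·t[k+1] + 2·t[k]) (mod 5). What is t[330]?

t[1] = 2, t[2] = 3, t[3] = 0, t[4] = 1, t[5] = 2, t[6] = 1, t[7] = 1, t[8] = 4, t[9] = 0, t[10] = 3, t[11] = 1, t[12] = 3, t[13] = 3, t[14] = 2, t[15] = 0, t[16] = 4, t[17] = 3, t[18] = 4, t[19] = 4, t[20] = 1, t[21] = 0, t[22] = 2, t[23] = 4, t[24] = 2, t[25] = 2, t[26] = 3.
The sequence repeats with period 24.
So t[330] = t[1 + ((330-1) mod 24)] = t[18] = 4.

4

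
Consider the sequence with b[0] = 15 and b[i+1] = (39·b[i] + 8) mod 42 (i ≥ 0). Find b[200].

Computing terms: b[0] = 15, b[1] = 5, b[2] = 35, b[3] = 29, b[4] = 5.
Since b[4] = b[1] = 5, the sequence is eventually periodic: after a pre-period of length 1 it cycles with period 3.
For i ≥ 1, b[i] depends only on (i - 1) mod 3. (200 - 1) mod 3 = 1, so b[200] = b[2] = 35.

35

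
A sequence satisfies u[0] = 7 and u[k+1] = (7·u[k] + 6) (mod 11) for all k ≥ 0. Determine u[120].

Computing terms: u[0] = 7, u[1] = 0, u[2] = 6, u[3] = 4, u[4] = 1, u[5] = 2, u[6] = 9, u[7] = 3, u[8] = 5, u[9] = 8, u[10] = 7.
Since u[10] = u[0] = 7, the sequence is periodic with period 10.
So u[120] = u[0 + ((120-0) mod 10)] = u[0] = 7.

7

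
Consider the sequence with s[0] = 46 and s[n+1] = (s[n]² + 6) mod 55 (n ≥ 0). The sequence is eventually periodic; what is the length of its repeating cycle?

Computing terms: s[0] = 46, s[1] = 32, s[2] = 40, s[3] = 11, s[4] = 17, s[5] = 20, s[6] = 21, s[7] = 7, s[8] = 0, s[9] = 6, s[10] = 42, s[11] = 10, s[12] = 51, s[13] = 22, s[14] = 50, s[15] = 31, s[16] = 32.
Since s[16] = s[1] = 32, the sequence is eventually periodic: after a pre-period of length 1 it cycles with period 15.

15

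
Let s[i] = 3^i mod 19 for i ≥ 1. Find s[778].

Computing terms: s[1] = 3; s[2] = 9; s[3] = 8; s[4] = 5; s[5] = 15; s[6] = 7; s[7] = 2; s[8] = 6; s[9] = 18; s[10] = 16; s[11] = 10; s[12] = 11; s[13] = 14; s[14] = 4; s[15] = 12; s[16] = 17; s[17] = 13; s[18] = 1; s[19] = 3.
The sequence repeats with period 18.
(778 - 1) mod 18 = 3, so s[778] = s[4] = 5.

5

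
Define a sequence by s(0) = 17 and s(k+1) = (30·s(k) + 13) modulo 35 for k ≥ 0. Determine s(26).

23

Listing terms: s(0) = 17; s(1) = 33; s(2) = 23; s(3) = 3; s(4) = 33.
Since s(4) = s(1) = 33, the sequence is eventually periodic: after a pre-period of length 1 it cycles with period 3.
For k ≥ 1, s(k) depends only on (k - 1) mod 3. (26 - 1) mod 3 = 1, so s(26) = s(2) = 23.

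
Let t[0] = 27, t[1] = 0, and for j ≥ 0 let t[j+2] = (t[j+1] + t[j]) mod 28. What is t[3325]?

Computing terms: t[0] = 27,  t[1] = 0,  t[2] = 27,  t[3] = 27,  t[4] = 26,  t[5] = 25,  t[6] = 23,  t[7] = 20,  t[8] = 15,  t[9] = 7,  t[10] = 22,  t[11] = 1,  t[12] = 23,  t[13] = 24,  t[14] = 19,  t[15] = 15,  t[16] = 6,  t[17] = 21,  t[18] = 27,  t[19] = 20,  t[20] = 19,  t[21] = 11,  t[22] = 2,  t[23] = 13,  t[24] = 15,  t[25] = 0,  t[26] = 15,  t[27] = 15,  t[28] = 2,  t[29] = 17,  t[30] = 19,  t[31] = 8,  t[32] = 27,  t[33] = 7,  t[34] = 6,  t[35] = 13,  t[36] = 19,  t[37] = 4,  t[38] = 23,  t[39] = 27,  t[40] = 22,  t[41] = 21,  t[42] = 15,  t[43] = 8,  t[44] = 23,  t[45] = 3,  t[46] = 26,  t[47] = 1,  t[48] = 27,  t[49] = 0.
Since (t[48], t[49]) = (t[0], t[1]) = (27, 0) (two consecutive terms determine the rest), the sequence is periodic with period 48.
(3325 - 0) mod 48 = 13, so t[3325] = t[13] = 24.

24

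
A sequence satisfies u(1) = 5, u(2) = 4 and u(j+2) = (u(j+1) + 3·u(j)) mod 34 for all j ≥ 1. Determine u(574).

27

Computing terms: u(1) = 5,  u(2) = 4,  u(3) = 19,  u(4) = 31,  u(5) = 20,  u(6) = 11,  u(7) = 3,  u(8) = 2,  u(9) = 11,  u(10) = 17,  u(11) = 16,  u(12) = 33,  u(13) = 13,  u(14) = 10,  u(15) = 15,  u(16) = 11,  u(17) = 22,  u(18) = 21,  u(19) = 19,  u(20) = 14,  u(21) = 3,  u(22) = 11,  u(23) = 20,  u(24) = 19,  u(25) = 11,  u(26) = 0,  u(27) = 33,  u(28) = 33,  u(29) = 30,  u(30) = 27,  u(31) = 15,  u(32) = 28,  u(33) = 5,  u(34) = 21,  u(35) = 2,  u(36) = 31,  u(37) = 3,  u(38) = 28,  u(39) = 3,  u(40) = 19,  u(41) = 28,  u(42) = 17,  u(43) = 33,  u(44) = 16,  u(45) = 13,  u(46) = 27,  u(47) = 32,  u(48) = 11,  u(49) = 5,  u(50) = 4.
Since (u(49), u(50)) = (u(1), u(2)) = (5, 4) (two consecutive terms determine the rest), the sequence is periodic with period 48.
So u(574) = u(1 + ((574-1) mod 48)) = u(46) = 27.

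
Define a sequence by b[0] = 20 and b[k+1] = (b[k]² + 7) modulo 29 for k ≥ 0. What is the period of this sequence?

We have b[0] = 20; b[1] = 1; b[2] = 8; b[3] = 13; b[4] = 2; b[5] = 11; b[6] = 12; b[7] = 6; b[8] = 14; b[9] = 0; b[10] = 7; b[11] = 27; b[12] = 11.
Since b[12] = b[5] = 11, the sequence is eventually periodic: after a pre-period of length 5 it cycles with period 7.

7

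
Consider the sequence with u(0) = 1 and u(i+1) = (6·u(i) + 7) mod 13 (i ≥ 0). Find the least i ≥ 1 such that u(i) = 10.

3

u(0) = 1, u(1) = 0, u(2) = 7, u(3) = 10, u(4) = 2, u(5) = 6, u(6) = 4, u(7) = 5, u(8) = 11, u(9) = 8, u(10) = 3, u(11) = 12, u(12) = 1.
The sequence repeats with period 12.
The value 10 first appears (with i ≥ 1) at u(3).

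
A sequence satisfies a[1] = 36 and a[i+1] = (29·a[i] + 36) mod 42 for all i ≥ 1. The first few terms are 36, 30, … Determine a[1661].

30

We have a[1] = 36,  a[2] = 30,  a[3] = 24,  a[4] = 18,  a[5] = 12,  a[6] = 6,  a[7] = 0,  a[8] = 36.
Since a[8] = a[1] = 36, the sequence is periodic with period 7.
So a[1661] = a[1 + ((1661-1) mod 7)] = a[2] = 30.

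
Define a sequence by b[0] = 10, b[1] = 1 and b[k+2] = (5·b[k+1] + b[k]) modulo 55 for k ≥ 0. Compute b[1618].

20

Computing terms: b[0] = 10,  b[1] = 1,  b[2] = 15,  b[3] = 21,  b[4] = 10,  b[5] = 16,  b[6] = 35,  b[7] = 26,  b[8] = 0,  b[9] = 26,  b[10] = 20,  b[11] = 16,  b[12] = 45,  b[13] = 21,  b[14] = 40,  b[15] = 1,  b[16] = 45,  b[17] = 6,  b[18] = 20,  b[19] = 51,  b[20] = 0,  b[21] = 51,  b[22] = 35,  b[23] = 6,  b[24] = 10,  b[25] = 1.
Since (b[24], b[25]) = (b[0], b[1]) = (10, 1) (two consecutive terms determine the rest), the sequence is periodic with period 24.
So b[1618] = b[0 + ((1618-0) mod 24)] = b[10] = 20.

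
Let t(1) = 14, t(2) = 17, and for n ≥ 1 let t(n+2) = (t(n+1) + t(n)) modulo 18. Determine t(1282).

t(1) = 14, t(2) = 17, t(3) = 13, t(4) = 12, t(5) = 7, t(6) = 1, t(7) = 8, t(8) = 9, t(9) = 17, t(10) = 8, t(11) = 7, t(12) = 15, t(13) = 4, t(14) = 1, t(15) = 5, t(16) = 6, t(17) = 11, t(18) = 17, t(19) = 10, t(20) = 9, t(21) = 1, t(22) = 10, t(23) = 11, t(24) = 3, t(25) = 14, t(26) = 17.
Since (t(25), t(26)) = (t(1), t(2)) = (14, 17) (two consecutive terms determine the rest), the sequence is periodic with period 24.
(1282 - 1) mod 24 = 9, so t(1282) = t(10) = 8.

8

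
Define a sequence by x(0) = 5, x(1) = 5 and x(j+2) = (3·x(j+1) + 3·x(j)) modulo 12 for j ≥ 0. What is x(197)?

We have x(0) = 5,  x(1) = 5,  x(2) = 6,  x(3) = 9,  x(4) = 9,  x(5) = 6,  x(6) = 9.
Since (x(5), x(6)) = (x(2), x(3)) = (6, 9) (two consecutive terms determine the rest), the sequence is eventually periodic: after a pre-period of length 2 it cycles with period 3.
For j ≥ 2, x(j) depends only on (j - 2) mod 3. (197 - 2) mod 3 = 0, so x(197) = x(2) = 6.

6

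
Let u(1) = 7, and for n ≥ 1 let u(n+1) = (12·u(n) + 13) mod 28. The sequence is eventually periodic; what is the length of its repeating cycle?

Computing terms: u(1) = 7; u(2) = 13; u(3) = 1; u(4) = 25; u(5) = 5; u(6) = 17; u(7) = 21; u(8) = 13.
Since u(8) = u(2) = 13, the sequence is eventually periodic: after a pre-period of length 1 it cycles with period 6.

6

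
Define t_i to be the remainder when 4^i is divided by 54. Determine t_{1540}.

Listing terms: t_1 = 4,  t_2 = 16,  t_3 = 10,  t_4 = 40,  t_5 = 52,  t_6 = 46,  t_7 = 22,  t_8 = 34,  t_9 = 28,  t_{10} = 4.
Since t_{10} = t_1 = 4, the sequence is periodic with period 9.
(1540 - 1) mod 9 = 0, so t_{1540} = t_1 = 4.

4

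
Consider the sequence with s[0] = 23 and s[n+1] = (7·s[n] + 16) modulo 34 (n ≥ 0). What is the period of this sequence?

Computing terms: s[0] = 23; s[1] = 7; s[2] = 31; s[3] = 29; s[4] = 15; s[5] = 19; s[6] = 13; s[7] = 5; s[8] = 17; s[9] = 33; s[10] = 9; s[11] = 11; s[12] = 25; s[13] = 21; s[14] = 27; s[15] = 1; s[16] = 23.
Since s[16] = s[0] = 23, the sequence is periodic with period 16.

16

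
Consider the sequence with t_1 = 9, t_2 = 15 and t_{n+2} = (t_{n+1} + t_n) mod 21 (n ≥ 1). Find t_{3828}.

Computing terms: t_1 = 9, t_2 = 15, t_3 = 3, t_4 = 18, t_5 = 0, t_6 = 18, t_7 = 18, t_8 = 15, t_9 = 12, t_{10} = 6, t_{11} = 18, t_{12} = 3, t_{13} = 0, t_{14} = 3, t_{15} = 3, t_{16} = 6, t_{17} = 9, t_{18} = 15.
The sequence repeats with period 16.
So t_{3828} = t_{1 + ((3828-1) mod 16)} = t_4 = 18.

18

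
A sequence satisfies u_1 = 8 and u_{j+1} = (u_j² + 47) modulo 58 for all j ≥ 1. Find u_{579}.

We have u_1 = 8,  u_2 = 53,  u_3 = 14,  u_4 = 11,  u_5 = 52,  u_6 = 25,  u_7 = 34,  u_8 = 43,  u_9 = 40,  u_{10} = 23,  u_{11} = 54,  u_{12} = 5,  u_{13} = 14.
Since u_{13} = u_3 = 14, the sequence is eventually periodic: after a pre-period of length 2 it cycles with period 10.
For j ≥ 3, u_j depends only on (j - 3) mod 10. (579 - 3) mod 10 = 6, so u_{579} = u_9 = 40.

40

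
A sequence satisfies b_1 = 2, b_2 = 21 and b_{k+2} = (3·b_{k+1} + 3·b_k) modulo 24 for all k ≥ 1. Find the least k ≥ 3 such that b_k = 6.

4

Listing terms: b_1 = 2, b_2 = 21, b_3 = 21, b_4 = 6, b_5 = 9, b_6 = 21, b_7 = 18, b_8 = 21, b_9 = 21.
Since (b_8, b_9) = (b_2, b_3) = (21, 21) (two consecutive terms determine the rest), the sequence is eventually periodic: after a pre-period of length 1 it cycles with period 6.
The value 6 first appears (with k ≥ 3) at b_4.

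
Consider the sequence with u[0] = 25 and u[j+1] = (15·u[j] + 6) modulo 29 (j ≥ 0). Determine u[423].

Computing terms: u[0] = 25; u[1] = 4; u[2] = 8; u[3] = 10; u[4] = 11; u[5] = 26; u[6] = 19; u[7] = 1; u[8] = 21; u[9] = 2; u[10] = 7; u[11] = 24; u[12] = 18; u[13] = 15; u[14] = 28; u[15] = 20; u[16] = 16; u[17] = 14; u[18] = 13; u[19] = 27; u[20] = 5; u[21] = 23; u[22] = 3; u[23] = 22; u[24] = 17; u[25] = 0; u[26] = 6; u[27] = 9; u[28] = 25.
The sequence repeats with period 28.
(423 - 0) mod 28 = 3, so u[423] = u[3] = 10.

10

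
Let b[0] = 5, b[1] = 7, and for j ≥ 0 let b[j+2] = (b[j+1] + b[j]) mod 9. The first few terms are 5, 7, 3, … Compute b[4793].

Listing terms: b[0] = 5,  b[1] = 7,  b[2] = 3,  b[3] = 1,  b[4] = 4,  b[5] = 5,  b[6] = 0,  b[7] = 5,  b[8] = 5,  b[9] = 1,  b[10] = 6,  b[11] = 7,  b[12] = 4,  b[13] = 2,  b[14] = 6,  b[15] = 8,  b[16] = 5,  b[17] = 4,  b[18] = 0,  b[19] = 4,  b[20] = 4,  b[21] = 8,  b[22] = 3,  b[23] = 2,  b[24] = 5,  b[25] = 7.
The sequence repeats with period 24.
(4793 - 0) mod 24 = 17, so b[4793] = b[17] = 4.

4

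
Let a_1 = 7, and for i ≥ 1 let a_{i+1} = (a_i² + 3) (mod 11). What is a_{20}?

8

a_1 = 7,  a_2 = 8,  a_3 = 1,  a_4 = 4,  a_5 = 8.
Since a_5 = a_2 = 8, the sequence is eventually periodic: after a pre-period of length 1 it cycles with period 3.
For i ≥ 2, a_i depends only on (i - 2) mod 3. (20 - 2) mod 3 = 0, so a_{20} = a_2 = 8.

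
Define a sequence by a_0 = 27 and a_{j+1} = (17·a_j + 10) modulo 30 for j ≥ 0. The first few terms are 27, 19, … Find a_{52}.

a_0 = 27,  a_1 = 19,  a_2 = 3,  a_3 = 1,  a_4 = 27.
The sequence repeats with period 4.
(52 - 0) mod 4 = 0, so a_{52} = a_0 = 27.

27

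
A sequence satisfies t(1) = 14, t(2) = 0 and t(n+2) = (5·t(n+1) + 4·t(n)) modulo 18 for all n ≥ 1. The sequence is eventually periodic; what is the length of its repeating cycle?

24

t(1) = 14,  t(2) = 0,  t(3) = 2,  t(4) = 10,  t(5) = 4,  t(6) = 6,  t(7) = 10,  t(8) = 2,  t(9) = 14,  t(10) = 6,  t(11) = 14,  t(12) = 4,  t(13) = 4,  t(14) = 0,  t(15) = 16,  t(16) = 8,  t(17) = 14,  t(18) = 12,  t(19) = 8,  t(20) = 16,  t(21) = 4,  t(22) = 12,  t(23) = 4,  t(24) = 14,  t(25) = 14,  t(26) = 0.
Since (t(25), t(26)) = (t(1), t(2)) = (14, 0) (two consecutive terms determine the rest), the sequence is periodic with period 24.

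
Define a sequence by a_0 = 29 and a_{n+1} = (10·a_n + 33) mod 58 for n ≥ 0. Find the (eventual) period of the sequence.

28

a_0 = 29, a_1 = 33, a_2 = 15, a_3 = 9, a_4 = 7, a_5 = 45, a_6 = 19, a_7 = 49, a_8 = 1, a_9 = 43, a_{10} = 57, a_{11} = 23, a_{12} = 31, a_{13} = 53, a_{14} = 41, a_{15} = 37, a_{16} = 55, a_{17} = 3, a_{18} = 5, a_{19} = 25, a_{20} = 51, a_{21} = 21, a_{22} = 11, a_{23} = 27, a_{24} = 13, a_{25} = 47, a_{26} = 39, a_{27} = 17, a_{28} = 29.
Since a_{28} = a_0 = 29, the sequence is periodic with period 28.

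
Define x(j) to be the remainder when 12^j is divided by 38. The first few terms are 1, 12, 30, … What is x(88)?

We have x(0) = 1, x(1) = 12, x(2) = 30, x(3) = 18, x(4) = 26, x(5) = 8, x(6) = 20, x(7) = 12.
Since x(7) = x(1) = 12, the sequence is eventually periodic: after a pre-period of length 1 it cycles with period 6.
For j ≥ 1, x(j) depends only on (j - 1) mod 6. (88 - 1) mod 6 = 3, so x(88) = x(4) = 26.

26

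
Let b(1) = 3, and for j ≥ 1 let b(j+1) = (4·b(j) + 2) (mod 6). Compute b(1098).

b(1) = 3; b(2) = 2; b(3) = 4; b(4) = 0; b(5) = 2.
Since b(5) = b(2) = 2, the sequence is eventually periodic: after a pre-period of length 1 it cycles with period 3.
For j ≥ 2, b(j) depends only on (j - 2) mod 3. (1098 - 2) mod 3 = 1, so b(1098) = b(3) = 4.

4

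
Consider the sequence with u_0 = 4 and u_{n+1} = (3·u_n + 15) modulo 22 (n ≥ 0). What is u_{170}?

u_0 = 4,  u_1 = 5,  u_2 = 8,  u_3 = 17,  u_4 = 0,  u_5 = 15,  u_6 = 16,  u_7 = 19,  u_8 = 6,  u_9 = 11,  u_{10} = 4.
The sequence repeats with period 10.
(170 - 0) mod 10 = 0, so u_{170} = u_0 = 4.

4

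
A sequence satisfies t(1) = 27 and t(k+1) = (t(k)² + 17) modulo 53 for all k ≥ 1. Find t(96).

We have t(1) = 27, t(2) = 4, t(3) = 33, t(4) = 46, t(5) = 13, t(6) = 27.
The sequence repeats with period 5.
(96 - 1) mod 5 = 0, so t(96) = t(1) = 27.

27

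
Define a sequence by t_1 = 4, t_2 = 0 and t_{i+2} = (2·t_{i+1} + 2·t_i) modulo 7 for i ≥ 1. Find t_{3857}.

t_1 = 4; t_2 = 0; t_3 = 1; t_4 = 2; t_5 = 6; t_6 = 2; t_7 = 2; t_8 = 1; t_9 = 6; t_{10} = 0; t_{11} = 5; t_{12} = 3; t_{13} = 2; t_{14} = 3; t_{15} = 3; t_{16} = 5; t_{17} = 2; t_{18} = 0; t_{19} = 4; t_{20} = 1; t_{21} = 3; t_{22} = 1; t_{23} = 1; t_{24} = 4; t_{25} = 3; t_{26} = 0; t_{27} = 6; t_{28} = 5; t_{29} = 1; t_{30} = 5; t_{31} = 5; t_{32} = 6; t_{33} = 1; t_{34} = 0; t_{35} = 2; t_{36} = 4; t_{37} = 5; t_{38} = 4; t_{39} = 4; t_{40} = 2; t_{41} = 5; t_{42} = 0; t_{43} = 3; t_{44} = 6; t_{45} = 4; t_{46} = 6; t_{47} = 6; t_{48} = 3; t_{49} = 4; t_{50} = 0.
Since (t_{49}, t_{50}) = (t_1, t_2) = (4, 0) (two consecutive terms determine the rest), the sequence is periodic with period 48.
(3857 - 1) mod 48 = 16, so t_{3857} = t_{17} = 2.

2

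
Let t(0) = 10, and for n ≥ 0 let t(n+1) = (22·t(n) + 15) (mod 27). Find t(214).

Computing terms: t(0) = 10,  t(1) = 19,  t(2) = 1,  t(3) = 10.
Since t(3) = t(0) = 10, the sequence is periodic with period 3.
(214 - 0) mod 3 = 1, so t(214) = t(1) = 19.

19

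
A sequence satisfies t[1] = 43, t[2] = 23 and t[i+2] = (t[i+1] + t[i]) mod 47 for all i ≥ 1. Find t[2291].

We have t[1] = 43, t[2] = 23, t[3] = 19, t[4] = 42, t[5] = 14, t[6] = 9, t[7] = 23, t[8] = 32, t[9] = 8, t[10] = 40, t[11] = 1, t[12] = 41, t[13] = 42, t[14] = 36, t[15] = 31, t[16] = 20, t[17] = 4, t[18] = 24, t[19] = 28, t[20] = 5, t[21] = 33, t[22] = 38, t[23] = 24, t[24] = 15, t[25] = 39, t[26] = 7, t[27] = 46, t[28] = 6, t[29] = 5, t[30] = 11, t[31] = 16, t[32] = 27, t[33] = 43, t[34] = 23.
The sequence repeats with period 32.
(2291 - 1) mod 32 = 18, so t[2291] = t[19] = 28.

28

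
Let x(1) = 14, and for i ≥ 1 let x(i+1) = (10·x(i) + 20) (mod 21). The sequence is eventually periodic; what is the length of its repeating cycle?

Computing terms: x(1) = 14, x(2) = 13, x(3) = 3, x(4) = 8, x(5) = 16, x(6) = 12, x(7) = 14.
The sequence repeats with period 6.

6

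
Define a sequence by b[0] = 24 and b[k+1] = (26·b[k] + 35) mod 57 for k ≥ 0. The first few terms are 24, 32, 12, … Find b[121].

32

Computing terms: b[0] = 24,  b[1] = 32,  b[2] = 12,  b[3] = 5,  b[4] = 51,  b[5] = 50,  b[6] = 24.
The sequence repeats with period 6.
(121 - 0) mod 6 = 1, so b[121] = b[1] = 32.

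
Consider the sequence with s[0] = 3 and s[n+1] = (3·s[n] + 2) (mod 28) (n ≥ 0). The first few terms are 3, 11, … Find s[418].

Computing terms: s[0] = 3; s[1] = 11; s[2] = 7; s[3] = 23; s[4] = 15; s[5] = 19; s[6] = 3.
The sequence repeats with period 6.
(418 - 0) mod 6 = 4, so s[418] = s[4] = 15.

15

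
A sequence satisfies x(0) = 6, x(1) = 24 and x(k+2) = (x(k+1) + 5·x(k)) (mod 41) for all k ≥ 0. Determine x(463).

Computing terms: x(0) = 6,  x(1) = 24,  x(2) = 13,  x(3) = 10,  x(4) = 34,  x(5) = 2,  x(6) = 8,  x(7) = 18,  x(8) = 17,  x(9) = 25,  x(10) = 28,  x(11) = 30,  x(12) = 6,  x(13) = 33,  x(14) = 22,  x(15) = 23,  x(16) = 10,  x(17) = 2,  x(18) = 11,  x(19) = 21,  x(20) = 35,  x(21) = 17,  x(22) = 28,  x(23) = 31,  x(24) = 7,  x(25) = 39,  x(26) = 33,  x(27) = 23,  x(28) = 24,  x(29) = 16,  x(30) = 13,  x(31) = 11,  x(32) = 35,  x(33) = 8,  x(34) = 19,  x(35) = 18,  x(36) = 31,  x(37) = 39,  x(38) = 30,  x(39) = 20,  x(40) = 6,  x(41) = 24.
Since (x(40), x(41)) = (x(0), x(1)) = (6, 24) (two consecutive terms determine the rest), the sequence is periodic with period 40.
(463 - 0) mod 40 = 23, so x(463) = x(23) = 31.

31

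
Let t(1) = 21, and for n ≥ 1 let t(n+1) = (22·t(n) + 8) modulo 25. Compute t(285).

16

We have t(1) = 21; t(2) = 20; t(3) = 23; t(4) = 14; t(5) = 16; t(6) = 10; t(7) = 3; t(8) = 24; t(9) = 11; t(10) = 0; t(11) = 8; t(12) = 9; t(13) = 6; t(14) = 15; t(15) = 13; t(16) = 19; t(17) = 1; t(18) = 5; t(19) = 18; t(20) = 4; t(21) = 21.
The sequence repeats with period 20.
So t(285) = t(1 + ((285-1) mod 20)) = t(5) = 16.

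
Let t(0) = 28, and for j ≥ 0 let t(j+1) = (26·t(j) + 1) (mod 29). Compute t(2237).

25

We have t(0) = 28; t(1) = 4; t(2) = 18; t(3) = 5; t(4) = 15; t(5) = 14; t(6) = 17; t(7) = 8; t(8) = 6; t(9) = 12; t(10) = 23; t(11) = 19; t(12) = 2; t(13) = 24; t(14) = 16; t(15) = 11; t(16) = 26; t(17) = 10; t(18) = 0; t(19) = 1; t(20) = 27; t(21) = 7; t(22) = 9; t(23) = 3; t(24) = 21; t(25) = 25; t(26) = 13; t(27) = 20; t(28) = 28.
The sequence repeats with period 28.
So t(2237) = t(0 + ((2237-0) mod 28)) = t(25) = 25.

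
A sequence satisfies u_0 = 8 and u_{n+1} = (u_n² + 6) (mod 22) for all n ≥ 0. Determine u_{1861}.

18

u_0 = 8; u_1 = 4; u_2 = 0; u_3 = 6; u_4 = 20; u_5 = 10; u_6 = 18; u_7 = 0.
Since u_7 = u_2 = 0, the sequence is eventually periodic: after a pre-period of length 2 it cycles with period 5.
For n ≥ 2, u_n depends only on (n - 2) mod 5. (1861 - 2) mod 5 = 4, so u_{1861} = u_6 = 18.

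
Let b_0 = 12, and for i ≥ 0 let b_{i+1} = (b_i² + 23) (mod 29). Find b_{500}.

Computing terms: b_0 = 12,  b_1 = 22,  b_2 = 14,  b_3 = 16,  b_4 = 18,  b_5 = 28,  b_6 = 24,  b_7 = 19,  b_8 = 7,  b_9 = 14.
Since b_9 = b_2 = 14, the sequence is eventually periodic: after a pre-period of length 2 it cycles with period 7.
For i ≥ 2, b_i depends only on (i - 2) mod 7. (500 - 2) mod 7 = 1, so b_{500} = b_3 = 16.

16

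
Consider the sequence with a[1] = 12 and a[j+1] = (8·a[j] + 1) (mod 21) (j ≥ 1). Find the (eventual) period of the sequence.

a[1] = 12; a[2] = 13; a[3] = 0; a[4] = 1; a[5] = 9; a[6] = 10; a[7] = 18; a[8] = 19; a[9] = 6; a[10] = 7; a[11] = 15; a[12] = 16; a[13] = 3; a[14] = 4; a[15] = 12.
The sequence repeats with period 14.

14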